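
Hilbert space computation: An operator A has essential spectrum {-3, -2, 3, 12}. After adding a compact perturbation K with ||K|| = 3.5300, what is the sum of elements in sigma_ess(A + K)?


By Weyl's theorem, the essential spectrum is invariant under compact perturbations.
sigma_ess(A + K) = sigma_ess(A) = {-3, -2, 3, 12}
Sum = -3 + -2 + 3 + 12 = 10

10


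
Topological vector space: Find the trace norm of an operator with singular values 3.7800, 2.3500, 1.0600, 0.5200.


The nuclear norm is the sum of all singular values.
||T||_1 = 3.7800 + 2.3500 + 1.0600 + 0.5200
= 7.7100

7.7100


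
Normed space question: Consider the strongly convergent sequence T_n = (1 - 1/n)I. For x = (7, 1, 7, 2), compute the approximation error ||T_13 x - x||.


T_13 x - x = (1 - 1/13)x - x = -x/13
||x|| = sqrt(103) = 10.1489
||T_13 x - x|| = ||x||/13 = 10.1489/13 = 0.7807

0.7807


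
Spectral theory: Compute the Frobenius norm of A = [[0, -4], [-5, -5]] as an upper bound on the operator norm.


||A||_F^2 = sum a_ij^2
= 0^2 + (-4)^2 + (-5)^2 + (-5)^2
= 0 + 16 + 25 + 25 = 66
||A||_F = sqrt(66) = 8.1240

8.1240


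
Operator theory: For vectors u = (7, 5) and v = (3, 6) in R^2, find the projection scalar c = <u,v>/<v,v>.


Computing <u,v> = 7*3 + 5*6 = 51
Computing <v,v> = 3^2 + 6^2 = 45
Projection coefficient = 51/45 = 1.1333

1.1333


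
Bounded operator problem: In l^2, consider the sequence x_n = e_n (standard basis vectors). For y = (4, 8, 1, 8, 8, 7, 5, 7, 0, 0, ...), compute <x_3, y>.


x_3 = e_3 is the standard basis vector with 1 in position 3.
<x_3, y> = y_3 = 1
As n -> infinity, <x_n, y> -> 0, confirming weak convergence of (x_n) to 0.

1


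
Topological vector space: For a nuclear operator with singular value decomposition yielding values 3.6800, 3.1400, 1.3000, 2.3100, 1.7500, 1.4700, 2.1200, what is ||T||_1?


The nuclear norm is the sum of all singular values.
||T||_1 = 3.6800 + 3.1400 + 1.3000 + 2.3100 + 1.7500 + 1.4700 + 2.1200
= 15.7700

15.7700


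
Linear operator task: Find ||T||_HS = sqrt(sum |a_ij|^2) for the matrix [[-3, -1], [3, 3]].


The Hilbert-Schmidt norm is sqrt(sum of squares of all entries).
Sum of squares = (-3)^2 + (-1)^2 + 3^2 + 3^2
= 9 + 1 + 9 + 9 = 28
||T||_HS = sqrt(28) = 5.2915

5.2915


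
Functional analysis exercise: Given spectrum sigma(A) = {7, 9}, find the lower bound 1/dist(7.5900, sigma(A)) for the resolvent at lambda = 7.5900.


dist(7.5900, {7, 9}) = min(|7.5900 - 7|, |7.5900 - 9|)
= min(0.5900, 1.4100) = 0.5900
Resolvent bound = 1/0.5900 = 1.6949

1.6949


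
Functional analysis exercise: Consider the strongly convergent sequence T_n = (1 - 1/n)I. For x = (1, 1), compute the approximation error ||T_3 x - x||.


T_3 x - x = (1 - 1/3)x - x = -x/3
||x|| = sqrt(2) = 1.4142
||T_3 x - x|| = ||x||/3 = 1.4142/3 = 0.4714

0.4714


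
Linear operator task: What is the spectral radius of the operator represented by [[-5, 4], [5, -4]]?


For a 2x2 matrix, eigenvalues satisfy lambda^2 - (trace)*lambda + det = 0
trace = -5 + -4 = -9
det = -5*-4 - 4*5 = 0
discriminant = (-9)^2 - 4*(0) = 81
spectral radius = max |eigenvalue| = 9.0000

9.0000


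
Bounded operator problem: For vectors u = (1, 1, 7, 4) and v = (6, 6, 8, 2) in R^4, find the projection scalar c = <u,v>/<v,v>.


Computing <u,v> = 1*6 + 1*6 + 7*8 + 4*2 = 76
Computing <v,v> = 6^2 + 6^2 + 8^2 + 2^2 = 140
Projection coefficient = 76/140 = 0.5429

0.5429


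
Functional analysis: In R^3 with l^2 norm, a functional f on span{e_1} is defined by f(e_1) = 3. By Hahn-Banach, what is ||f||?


The norm of f is given by ||f|| = sup_{||x||=1} |f(x)|.
On span{e_1}, ||e_1|| = 1, so ||f|| = |f(e_1)| / ||e_1||
= |3| / 1 = 3.0000

3.0000


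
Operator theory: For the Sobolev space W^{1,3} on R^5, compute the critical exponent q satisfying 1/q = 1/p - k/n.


Using the Sobolev embedding formula: 1/q = 1/p - k/n
1/q = 1/3 - 1/5 = 2/15
q = 1/(2/15) = 15/2 = 7.5000

7.5000


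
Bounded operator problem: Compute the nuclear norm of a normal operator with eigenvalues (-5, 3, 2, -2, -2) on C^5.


For a normal operator, singular values equal |eigenvalues|.
Trace norm = sum |lambda_i| = 5 + 3 + 2 + 2 + 2
= 14

14


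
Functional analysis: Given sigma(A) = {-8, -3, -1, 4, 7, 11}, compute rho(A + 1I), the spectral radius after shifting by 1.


Spectrum of A + 1I = {-7, -2, 0, 5, 8, 12}
Spectral radius = max |lambda| over the shifted spectrum
= max(7, 2, 0, 5, 8, 12) = 12

12


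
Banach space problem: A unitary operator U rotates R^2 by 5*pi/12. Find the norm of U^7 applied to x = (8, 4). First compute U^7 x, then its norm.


U is a rotation by theta = 5*pi/12
U^7 = rotation by 7*theta = 35*pi/12 = 11*pi/12 (mod 2*pi)
cos(11*pi/12) = -0.9659, sin(11*pi/12) = 0.2588
U^7 x = (-0.9659 * 8 - 0.2588 * 4, 0.2588 * 8 + -0.9659 * 4)
= (-8.7627, -1.7932)
||U^7 x|| = sqrt((-8.7627)^2 + (-1.7932)^2) = sqrt(80.0000) = 8.9443

8.9443


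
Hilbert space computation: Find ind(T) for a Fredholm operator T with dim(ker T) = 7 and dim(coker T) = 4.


The Fredholm index is defined as ind(T) = dim(ker T) - dim(coker T)
= 7 - 4
= 3

3


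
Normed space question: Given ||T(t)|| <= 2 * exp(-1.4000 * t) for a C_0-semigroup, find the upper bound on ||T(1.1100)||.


||T(1.1100)|| <= 2 * exp(-1.4000 * 1.1100)
= 2 * exp(-1.5540)
= 2 * 0.2114
= 0.4228

0.4228


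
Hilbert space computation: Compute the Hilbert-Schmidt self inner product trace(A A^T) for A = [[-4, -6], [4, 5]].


trace(A * A^T) = sum of squares of all entries
= (-4)^2 + (-6)^2 + 4^2 + 5^2
= 16 + 36 + 16 + 25
= 93

93


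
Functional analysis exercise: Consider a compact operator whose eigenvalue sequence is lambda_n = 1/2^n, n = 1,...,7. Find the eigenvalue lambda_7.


The eigenvalue formula gives lambda_7 = 1/2^7
= 1/128
= 0.0078

0.0078


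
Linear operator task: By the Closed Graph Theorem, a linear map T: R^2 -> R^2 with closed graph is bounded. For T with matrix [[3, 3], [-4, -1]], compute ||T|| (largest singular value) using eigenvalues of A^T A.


A^T A = [[25, 13], [13, 10]]
trace(A^T A) = 35, det(A^T A) = 81
discriminant = 35^2 - 4*81 = 901
Largest eigenvalue of A^T A = (trace + sqrt(disc))/2 = 32.5083
||T|| = sqrt(32.5083) = 5.7016

5.7016


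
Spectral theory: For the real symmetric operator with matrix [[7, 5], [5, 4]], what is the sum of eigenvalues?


For a self-adjoint (symmetric) matrix, the eigenvalues are real.
The sum of eigenvalues equals the trace of the matrix.
trace = 7 + 4 = 11

11


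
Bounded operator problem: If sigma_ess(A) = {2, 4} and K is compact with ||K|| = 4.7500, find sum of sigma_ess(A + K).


By Weyl's theorem, the essential spectrum is invariant under compact perturbations.
sigma_ess(A + K) = sigma_ess(A) = {2, 4}
Sum = 2 + 4 = 6

6


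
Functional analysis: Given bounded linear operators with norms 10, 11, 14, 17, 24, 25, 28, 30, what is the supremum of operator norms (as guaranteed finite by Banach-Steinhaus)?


By the Uniform Boundedness Principle, the supremum of norms is finite.
sup_k ||T_k|| = max(10, 11, 14, 17, 24, 25, 28, 30) = 30

30


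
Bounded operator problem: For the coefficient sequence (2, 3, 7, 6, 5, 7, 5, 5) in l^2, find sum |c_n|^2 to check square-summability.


sum |c_n|^2 = 2^2 + 3^2 + 7^2 + 6^2 + 5^2 + 7^2 + 5^2 + 5^2
= 4 + 9 + 49 + 36 + 25 + 49 + 25 + 25
= 222

222


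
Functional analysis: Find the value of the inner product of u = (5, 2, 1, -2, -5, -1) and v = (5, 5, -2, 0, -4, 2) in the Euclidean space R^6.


Computing the standard inner product <u, v> = sum u_i * v_i
= 5*5 + 2*5 + 1*-2 + -2*0 + -5*-4 + -1*2
= 25 + 10 + -2 + 0 + 20 + -2
= 51

51


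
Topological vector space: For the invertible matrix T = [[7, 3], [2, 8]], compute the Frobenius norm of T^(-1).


det(T) = 7*8 - 3*2 = 50
T^(-1) = (1/50) * [[8, -3], [-2, 7]] = [[0.1600, -0.0600], [-0.0400, 0.1400]]
||T^(-1)||_F^2 = 0.1600^2 + (-0.0600)^2 + (-0.0400)^2 + 0.1400^2 = 0.0504
||T^(-1)||_F = sqrt(0.0504) = 0.2245

0.2245


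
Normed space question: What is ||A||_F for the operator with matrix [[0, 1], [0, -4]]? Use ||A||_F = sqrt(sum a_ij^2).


||A||_F^2 = sum a_ij^2
= 0^2 + 1^2 + 0^2 + (-4)^2
= 0 + 1 + 0 + 16 = 17
||A||_F = sqrt(17) = 4.1231

4.1231


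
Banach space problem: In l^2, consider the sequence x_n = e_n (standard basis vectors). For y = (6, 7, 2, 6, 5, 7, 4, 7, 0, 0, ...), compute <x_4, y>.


x_4 = e_4 is the standard basis vector with 1 in position 4.
<x_4, y> = y_4 = 6
As n -> infinity, <x_n, y> -> 0, confirming weak convergence of (x_n) to 0.

6


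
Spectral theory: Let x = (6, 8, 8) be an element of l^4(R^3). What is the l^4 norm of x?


The l^4 norm = (sum |x_i|^4)^(1/4)
Sum of 4th powers = 1296 + 4096 + 4096 = 9488
||x||_4 = (9488)^(1/4) = 9.8695

9.8695


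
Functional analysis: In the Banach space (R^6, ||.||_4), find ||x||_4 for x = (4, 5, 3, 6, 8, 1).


The l^4 norm = (sum |x_i|^4)^(1/4)
Sum of 4th powers = 256 + 625 + 81 + 1296 + 4096 + 1 = 6355
||x||_4 = (6355)^(1/4) = 8.9285

8.9285


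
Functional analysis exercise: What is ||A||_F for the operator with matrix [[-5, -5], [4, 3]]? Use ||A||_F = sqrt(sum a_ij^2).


||A||_F^2 = sum a_ij^2
= (-5)^2 + (-5)^2 + 4^2 + 3^2
= 25 + 25 + 16 + 9 = 75
||A||_F = sqrt(75) = 8.6603

8.6603


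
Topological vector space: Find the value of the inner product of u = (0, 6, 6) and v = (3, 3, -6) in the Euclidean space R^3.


Computing the standard inner product <u, v> = sum u_i * v_i
= 0*3 + 6*3 + 6*-6
= 0 + 18 + -36
= -18

-18


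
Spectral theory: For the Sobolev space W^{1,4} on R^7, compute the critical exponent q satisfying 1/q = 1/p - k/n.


Using the Sobolev embedding formula: 1/q = 1/p - k/n
1/q = 1/4 - 1/7 = 3/28
q = 1/(3/28) = 28/3 = 9.3333

9.3333


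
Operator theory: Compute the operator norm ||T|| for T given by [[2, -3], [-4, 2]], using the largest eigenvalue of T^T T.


A^T A = [[20, -14], [-14, 13]]
trace(A^T A) = 33, det(A^T A) = 64
discriminant = 33^2 - 4*64 = 833
Largest eigenvalue of A^T A = (trace + sqrt(disc))/2 = 30.9309
||T|| = sqrt(30.9309) = 5.5616

5.5616


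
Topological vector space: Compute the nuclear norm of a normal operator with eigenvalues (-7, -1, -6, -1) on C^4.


For a normal operator, singular values equal |eigenvalues|.
Trace norm = sum |lambda_i| = 7 + 1 + 6 + 1
= 15

15


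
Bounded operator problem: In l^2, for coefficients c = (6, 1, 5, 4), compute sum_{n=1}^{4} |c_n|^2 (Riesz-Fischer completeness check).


sum |c_n|^2 = 6^2 + 1^2 + 5^2 + 4^2
= 36 + 1 + 25 + 16
= 78

78


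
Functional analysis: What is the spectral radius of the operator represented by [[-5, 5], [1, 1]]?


For a 2x2 matrix, eigenvalues satisfy lambda^2 - (trace)*lambda + det = 0
trace = -5 + 1 = -4
det = -5*1 - 5*1 = -10
discriminant = (-4)^2 - 4*(-10) = 56
spectral radius = max |eigenvalue| = 5.7417

5.7417


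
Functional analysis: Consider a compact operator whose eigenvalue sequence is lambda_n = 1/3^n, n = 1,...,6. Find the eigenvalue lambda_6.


The eigenvalue formula gives lambda_6 = 1/3^6
= 1/729
= 0.0014

0.0014


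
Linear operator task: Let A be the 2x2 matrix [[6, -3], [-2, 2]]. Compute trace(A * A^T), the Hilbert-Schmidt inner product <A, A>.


trace(A * A^T) = sum of squares of all entries
= 6^2 + (-3)^2 + (-2)^2 + 2^2
= 36 + 9 + 4 + 4
= 53

53


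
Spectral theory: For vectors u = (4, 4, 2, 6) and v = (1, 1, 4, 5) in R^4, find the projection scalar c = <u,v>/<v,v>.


Computing <u,v> = 4*1 + 4*1 + 2*4 + 6*5 = 46
Computing <v,v> = 1^2 + 1^2 + 4^2 + 5^2 = 43
Projection coefficient = 46/43 = 1.0698

1.0698


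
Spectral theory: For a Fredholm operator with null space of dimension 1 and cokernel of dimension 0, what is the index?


The Fredholm index is defined as ind(T) = dim(ker T) - dim(coker T)
= 1 - 0
= 1

1


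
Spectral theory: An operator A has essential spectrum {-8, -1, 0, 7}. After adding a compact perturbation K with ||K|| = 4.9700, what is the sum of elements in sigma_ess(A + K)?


By Weyl's theorem, the essential spectrum is invariant under compact perturbations.
sigma_ess(A + K) = sigma_ess(A) = {-8, -1, 0, 7}
Sum = -8 + -1 + 0 + 7 = -2

-2


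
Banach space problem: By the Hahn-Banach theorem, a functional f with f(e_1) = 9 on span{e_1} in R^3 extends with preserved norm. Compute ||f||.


The norm of f is given by ||f|| = sup_{||x||=1} |f(x)|.
On span{e_1}, ||e_1|| = 1, so ||f|| = |f(e_1)| / ||e_1||
= |9| / 1 = 9.0000

9.0000


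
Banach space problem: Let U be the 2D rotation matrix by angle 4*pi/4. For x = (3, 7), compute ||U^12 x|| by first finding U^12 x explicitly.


U is a rotation by theta = 4*pi/4
U^12 = rotation by 12*theta = 48*pi/4 = 0*pi/4 (mod 2*pi)
cos(0*pi/4) = 1.0000, sin(0*pi/4) = 0.0000
U^12 x = (1.0000 * 3 - 0.0000 * 7, 0.0000 * 3 + 1.0000 * 7)
= (3.0000, 7.0000)
||U^12 x|| = sqrt(3.0000^2 + 7.0000^2) = sqrt(58.0000) = 7.6158

7.6158


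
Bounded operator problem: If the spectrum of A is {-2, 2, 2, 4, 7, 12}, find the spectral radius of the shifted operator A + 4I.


Spectrum of A + 4I = {2, 6, 6, 8, 11, 16}
Spectral radius = max |lambda| over the shifted spectrum
= max(2, 6, 6, 8, 11, 16) = 16

16


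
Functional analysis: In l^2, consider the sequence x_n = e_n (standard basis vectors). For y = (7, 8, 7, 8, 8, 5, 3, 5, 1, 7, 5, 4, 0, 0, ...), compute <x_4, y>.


x_4 = e_4 is the standard basis vector with 1 in position 4.
<x_4, y> = y_4 = 8
As n -> infinity, <x_n, y> -> 0, confirming weak convergence of (x_n) to 0.

8


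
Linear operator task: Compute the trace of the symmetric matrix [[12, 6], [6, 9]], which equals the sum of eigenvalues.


For a self-adjoint (symmetric) matrix, the eigenvalues are real.
The sum of eigenvalues equals the trace of the matrix.
trace = 12 + 9 = 21

21


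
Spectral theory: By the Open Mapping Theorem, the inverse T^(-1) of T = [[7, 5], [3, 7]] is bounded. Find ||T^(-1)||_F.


det(T) = 7*7 - 5*3 = 34
T^(-1) = (1/34) * [[7, -5], [-3, 7]] = [[0.2059, -0.1471], [-0.0882, 0.2059]]
||T^(-1)||_F^2 = 0.2059^2 + (-0.1471)^2 + (-0.0882)^2 + 0.2059^2 = 0.1142
||T^(-1)||_F = sqrt(0.1142) = 0.3379

0.3379


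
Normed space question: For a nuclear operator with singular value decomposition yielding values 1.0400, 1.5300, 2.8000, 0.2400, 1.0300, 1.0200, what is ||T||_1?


The nuclear norm is the sum of all singular values.
||T||_1 = 1.0400 + 1.5300 + 2.8000 + 0.2400 + 1.0300 + 1.0200
= 7.6600

7.6600


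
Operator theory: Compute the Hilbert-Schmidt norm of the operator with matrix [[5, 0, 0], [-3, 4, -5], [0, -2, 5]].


The Hilbert-Schmidt norm is sqrt(sum of squares of all entries).
Sum of squares = 5^2 + 0^2 + 0^2 + (-3)^2 + 4^2 + (-5)^2 + 0^2 + (-2)^2 + 5^2
= 25 + 0 + 0 + 9 + 16 + 25 + 0 + 4 + 25 = 104
||T||_HS = sqrt(104) = 10.1980

10.1980


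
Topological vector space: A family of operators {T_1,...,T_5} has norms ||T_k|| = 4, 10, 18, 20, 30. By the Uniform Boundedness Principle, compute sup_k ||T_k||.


By the Uniform Boundedness Principle, the supremum of norms is finite.
sup_k ||T_k|| = max(4, 10, 18, 20, 30) = 30

30


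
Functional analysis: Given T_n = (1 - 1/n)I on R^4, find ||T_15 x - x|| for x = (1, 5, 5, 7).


T_15 x - x = (1 - 1/15)x - x = -x/15
||x|| = sqrt(100) = 10.0000
||T_15 x - x|| = ||x||/15 = 10.0000/15 = 0.6667

0.6667


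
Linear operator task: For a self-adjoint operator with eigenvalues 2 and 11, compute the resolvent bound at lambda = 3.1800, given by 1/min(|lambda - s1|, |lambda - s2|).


dist(3.1800, {2, 11}) = min(|3.1800 - 2|, |3.1800 - 11|)
= min(1.1800, 7.8200) = 1.1800
Resolvent bound = 1/1.1800 = 0.8475

0.8475


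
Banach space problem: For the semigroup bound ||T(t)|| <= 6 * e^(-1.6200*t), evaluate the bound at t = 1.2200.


||T(1.2200)|| <= 6 * exp(-1.6200 * 1.2200)
= 6 * exp(-1.9764)
= 6 * 0.1386
= 0.8314

0.8314


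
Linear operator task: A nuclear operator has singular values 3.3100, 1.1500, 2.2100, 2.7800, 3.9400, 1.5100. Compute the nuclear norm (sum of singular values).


The nuclear norm is the sum of all singular values.
||T||_1 = 3.3100 + 1.1500 + 2.2100 + 2.7800 + 3.9400 + 1.5100
= 14.9000

14.9000


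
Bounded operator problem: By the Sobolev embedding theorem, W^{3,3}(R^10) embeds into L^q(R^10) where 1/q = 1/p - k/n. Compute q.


Using the Sobolev embedding formula: 1/q = 1/p - k/n
1/q = 1/3 - 3/10 = 1/30
q = 1/(1/30) = 30

30.0000


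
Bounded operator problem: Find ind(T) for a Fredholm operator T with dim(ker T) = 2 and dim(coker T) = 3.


The Fredholm index is defined as ind(T) = dim(ker T) - dim(coker T)
= 2 - 3
= -1

-1


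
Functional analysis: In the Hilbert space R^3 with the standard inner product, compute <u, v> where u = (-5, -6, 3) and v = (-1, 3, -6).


Computing the standard inner product <u, v> = sum u_i * v_i
= -5*-1 + -6*3 + 3*-6
= 5 + -18 + -18
= -31

-31


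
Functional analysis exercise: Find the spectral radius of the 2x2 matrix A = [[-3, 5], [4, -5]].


For a 2x2 matrix, eigenvalues satisfy lambda^2 - (trace)*lambda + det = 0
trace = -3 + -5 = -8
det = -3*-5 - 5*4 = -5
discriminant = (-8)^2 - 4*(-5) = 84
spectral radius = max |eigenvalue| = 8.5826

8.5826


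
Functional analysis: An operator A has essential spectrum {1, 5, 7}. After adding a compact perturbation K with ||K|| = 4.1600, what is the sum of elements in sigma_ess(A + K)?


By Weyl's theorem, the essential spectrum is invariant under compact perturbations.
sigma_ess(A + K) = sigma_ess(A) = {1, 5, 7}
Sum = 1 + 5 + 7 = 13

13


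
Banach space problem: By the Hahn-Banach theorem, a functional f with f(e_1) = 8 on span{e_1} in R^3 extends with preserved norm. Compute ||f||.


The norm of f is given by ||f|| = sup_{||x||=1} |f(x)|.
On span{e_1}, ||e_1|| = 1, so ||f|| = |f(e_1)| / ||e_1||
= |8| / 1 = 8.0000

8.0000


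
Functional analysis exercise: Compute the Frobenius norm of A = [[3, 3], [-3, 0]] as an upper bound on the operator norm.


||A||_F^2 = sum a_ij^2
= 3^2 + 3^2 + (-3)^2 + 0^2
= 9 + 9 + 9 + 0 = 27
||A||_F = sqrt(27) = 5.1962

5.1962


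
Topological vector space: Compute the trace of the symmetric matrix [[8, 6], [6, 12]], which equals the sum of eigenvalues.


For a self-adjoint (symmetric) matrix, the eigenvalues are real.
The sum of eigenvalues equals the trace of the matrix.
trace = 8 + 12 = 20

20


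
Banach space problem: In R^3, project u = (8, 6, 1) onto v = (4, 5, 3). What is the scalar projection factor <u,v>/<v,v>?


Computing <u,v> = 8*4 + 6*5 + 1*3 = 65
Computing <v,v> = 4^2 + 5^2 + 3^2 = 50
Projection coefficient = 65/50 = 1.3000

1.3000


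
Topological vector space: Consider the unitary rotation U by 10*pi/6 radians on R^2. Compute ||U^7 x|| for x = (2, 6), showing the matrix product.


U is a rotation by theta = 10*pi/6
U^7 = rotation by 7*theta = 70*pi/6 = 10*pi/6 (mod 2*pi)
cos(10*pi/6) = 0.5000, sin(10*pi/6) = -0.8660
U^7 x = (0.5000 * 2 - -0.8660 * 6, -0.8660 * 2 + 0.5000 * 6)
= (6.1962, 1.2679)
||U^7 x|| = sqrt(6.1962^2 + 1.2679^2) = sqrt(40.0000) = 6.3246

6.3246


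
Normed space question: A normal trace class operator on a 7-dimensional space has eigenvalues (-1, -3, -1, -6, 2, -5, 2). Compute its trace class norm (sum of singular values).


For a normal operator, singular values equal |eigenvalues|.
Trace norm = sum |lambda_i| = 1 + 3 + 1 + 6 + 2 + 5 + 2
= 20

20


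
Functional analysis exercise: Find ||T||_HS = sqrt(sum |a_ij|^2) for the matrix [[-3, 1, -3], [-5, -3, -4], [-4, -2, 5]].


The Hilbert-Schmidt norm is sqrt(sum of squares of all entries).
Sum of squares = (-3)^2 + 1^2 + (-3)^2 + (-5)^2 + (-3)^2 + (-4)^2 + (-4)^2 + (-2)^2 + 5^2
= 9 + 1 + 9 + 25 + 9 + 16 + 16 + 4 + 25 = 114
||T||_HS = sqrt(114) = 10.6771

10.6771


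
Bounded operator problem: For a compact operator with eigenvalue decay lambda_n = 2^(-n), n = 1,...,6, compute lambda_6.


The eigenvalue formula gives lambda_6 = 1/2^6
= 1/64
= 0.0156

0.0156


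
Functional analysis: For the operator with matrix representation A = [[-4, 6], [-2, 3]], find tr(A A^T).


trace(A * A^T) = sum of squares of all entries
= (-4)^2 + 6^2 + (-2)^2 + 3^2
= 16 + 36 + 4 + 9
= 65

65


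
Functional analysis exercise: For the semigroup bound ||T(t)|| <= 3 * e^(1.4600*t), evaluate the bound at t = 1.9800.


||T(1.9800)|| <= 3 * exp(1.4600 * 1.9800)
= 3 * exp(2.8908)
= 3 * 18.0077
= 54.0231

54.0231


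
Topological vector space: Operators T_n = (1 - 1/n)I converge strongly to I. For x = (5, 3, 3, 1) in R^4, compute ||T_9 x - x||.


T_9 x - x = (1 - 1/9)x - x = -x/9
||x|| = sqrt(44) = 6.6332
||T_9 x - x|| = ||x||/9 = 6.6332/9 = 0.7370

0.7370


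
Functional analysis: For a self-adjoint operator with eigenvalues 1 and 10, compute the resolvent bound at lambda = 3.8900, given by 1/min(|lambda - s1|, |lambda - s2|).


dist(3.8900, {1, 10}) = min(|3.8900 - 1|, |3.8900 - 10|)
= min(2.8900, 6.1100) = 2.8900
Resolvent bound = 1/2.8900 = 0.3460

0.3460


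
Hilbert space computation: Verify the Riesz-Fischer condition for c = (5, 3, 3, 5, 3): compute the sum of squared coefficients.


sum |c_n|^2 = 5^2 + 3^2 + 3^2 + 5^2 + 3^2
= 25 + 9 + 9 + 25 + 9
= 77

77


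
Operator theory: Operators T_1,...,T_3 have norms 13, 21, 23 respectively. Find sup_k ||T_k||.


By the Uniform Boundedness Principle, the supremum of norms is finite.
sup_k ||T_k|| = max(13, 21, 23) = 23

23


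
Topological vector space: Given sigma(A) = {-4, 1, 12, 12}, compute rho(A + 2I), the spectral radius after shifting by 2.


Spectrum of A + 2I = {-2, 3, 14, 14}
Spectral radius = max |lambda| over the shifted spectrum
= max(2, 3, 14, 14) = 14

14


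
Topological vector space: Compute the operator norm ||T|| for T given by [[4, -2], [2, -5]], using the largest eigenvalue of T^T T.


A^T A = [[20, -18], [-18, 29]]
trace(A^T A) = 49, det(A^T A) = 256
discriminant = 49^2 - 4*256 = 1377
Largest eigenvalue of A^T A = (trace + sqrt(disc))/2 = 43.0540
||T|| = sqrt(43.0540) = 6.5616

6.5616


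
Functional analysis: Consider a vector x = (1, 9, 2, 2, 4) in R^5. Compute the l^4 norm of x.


The l^4 norm = (sum |x_i|^4)^(1/4)
Sum of 4th powers = 1 + 6561 + 16 + 16 + 256 = 6850
||x||_4 = (6850)^(1/4) = 9.0975

9.0975


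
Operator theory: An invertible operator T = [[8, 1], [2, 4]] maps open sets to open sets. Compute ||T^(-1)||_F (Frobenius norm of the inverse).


det(T) = 8*4 - 1*2 = 30
T^(-1) = (1/30) * [[4, -1], [-2, 8]] = [[0.1333, -0.0333], [-0.0667, 0.2667]]
||T^(-1)||_F^2 = 0.1333^2 + (-0.0333)^2 + (-0.0667)^2 + 0.2667^2 = 0.0944
||T^(-1)||_F = sqrt(0.0944) = 0.3073

0.3073


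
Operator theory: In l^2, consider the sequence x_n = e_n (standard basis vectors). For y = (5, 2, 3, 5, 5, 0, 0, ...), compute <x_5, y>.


x_5 = e_5 is the standard basis vector with 1 in position 5.
<x_5, y> = y_5 = 5
As n -> infinity, <x_n, y> -> 0, confirming weak convergence of (x_n) to 0.

5


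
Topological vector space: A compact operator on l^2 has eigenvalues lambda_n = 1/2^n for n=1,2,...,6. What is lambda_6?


The eigenvalue formula gives lambda_6 = 1/2^6
= 1/64
= 0.0156

0.0156


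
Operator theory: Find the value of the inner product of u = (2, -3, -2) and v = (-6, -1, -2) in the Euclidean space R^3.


Computing the standard inner product <u, v> = sum u_i * v_i
= 2*-6 + -3*-1 + -2*-2
= -12 + 3 + 4
= -5

-5


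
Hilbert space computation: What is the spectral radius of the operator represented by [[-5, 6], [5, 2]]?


For a 2x2 matrix, eigenvalues satisfy lambda^2 - (trace)*lambda + det = 0
trace = -5 + 2 = -3
det = -5*2 - 6*5 = -40
discriminant = (-3)^2 - 4*(-40) = 169
spectral radius = max |eigenvalue| = 8.0000

8.0000


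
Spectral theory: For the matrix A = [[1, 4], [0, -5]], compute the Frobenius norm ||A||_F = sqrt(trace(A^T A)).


||A||_F^2 = sum a_ij^2
= 1^2 + 4^2 + 0^2 + (-5)^2
= 1 + 16 + 0 + 25 = 42
||A||_F = sqrt(42) = 6.4807

6.4807


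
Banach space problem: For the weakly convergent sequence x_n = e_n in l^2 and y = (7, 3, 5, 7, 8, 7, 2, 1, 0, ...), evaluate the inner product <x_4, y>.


x_4 = e_4 is the standard basis vector with 1 in position 4.
<x_4, y> = y_4 = 7
As n -> infinity, <x_n, y> -> 0, confirming weak convergence of (x_n) to 0.

7


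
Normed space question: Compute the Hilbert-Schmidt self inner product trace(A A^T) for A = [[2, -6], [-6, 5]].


trace(A * A^T) = sum of squares of all entries
= 2^2 + (-6)^2 + (-6)^2 + 5^2
= 4 + 36 + 36 + 25
= 101

101


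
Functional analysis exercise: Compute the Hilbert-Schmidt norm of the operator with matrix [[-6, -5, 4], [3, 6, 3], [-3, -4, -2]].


The Hilbert-Schmidt norm is sqrt(sum of squares of all entries).
Sum of squares = (-6)^2 + (-5)^2 + 4^2 + 3^2 + 6^2 + 3^2 + (-3)^2 + (-4)^2 + (-2)^2
= 36 + 25 + 16 + 9 + 36 + 9 + 9 + 16 + 4 = 160
||T||_HS = sqrt(160) = 12.6491

12.6491


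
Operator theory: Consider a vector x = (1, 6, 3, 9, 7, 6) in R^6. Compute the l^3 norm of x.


The l^3 norm = (sum |x_i|^3)^(1/3)
Sum of 3th powers = 1 + 216 + 27 + 729 + 343 + 216 = 1532
||x||_3 = (1532)^(1/3) = 11.5280

11.5280


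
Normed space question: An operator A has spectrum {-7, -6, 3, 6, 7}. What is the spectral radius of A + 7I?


Spectrum of A + 7I = {0, 1, 10, 13, 14}
Spectral radius = max |lambda| over the shifted spectrum
= max(0, 1, 10, 13, 14) = 14

14


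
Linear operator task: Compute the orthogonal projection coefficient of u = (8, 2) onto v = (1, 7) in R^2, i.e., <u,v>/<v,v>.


Computing <u,v> = 8*1 + 2*7 = 22
Computing <v,v> = 1^2 + 7^2 = 50
Projection coefficient = 22/50 = 0.4400

0.4400


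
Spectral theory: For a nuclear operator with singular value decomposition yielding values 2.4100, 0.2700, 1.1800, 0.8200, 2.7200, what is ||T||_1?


The nuclear norm is the sum of all singular values.
||T||_1 = 2.4100 + 0.2700 + 1.1800 + 0.8200 + 2.7200
= 7.4000

7.4000


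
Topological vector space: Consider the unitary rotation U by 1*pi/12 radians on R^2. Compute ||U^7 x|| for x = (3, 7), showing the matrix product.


U is a rotation by theta = 1*pi/12
U^7 = rotation by 7*theta = 7*pi/12
cos(7*pi/12) = -0.2588, sin(7*pi/12) = 0.9659
U^7 x = (-0.2588 * 3 - 0.9659 * 7, 0.9659 * 3 + -0.2588 * 7)
= (-7.5379, 1.0860)
||U^7 x|| = sqrt((-7.5379)^2 + 1.0860^2) = sqrt(58.0000) = 7.6158

7.6158


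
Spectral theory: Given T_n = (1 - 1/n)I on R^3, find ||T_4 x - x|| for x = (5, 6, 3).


T_4 x - x = (1 - 1/4)x - x = -x/4
||x|| = sqrt(70) = 8.3666
||T_4 x - x|| = ||x||/4 = 8.3666/4 = 2.0917

2.0917


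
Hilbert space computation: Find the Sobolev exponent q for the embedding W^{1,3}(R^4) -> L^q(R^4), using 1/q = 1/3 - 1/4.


Using the Sobolev embedding formula: 1/q = 1/p - k/n
1/q = 1/3 - 1/4 = 1/12
q = 1/(1/12) = 12

12.0000


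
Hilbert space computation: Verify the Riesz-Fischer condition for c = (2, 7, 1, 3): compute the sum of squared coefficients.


sum |c_n|^2 = 2^2 + 7^2 + 1^2 + 3^2
= 4 + 49 + 1 + 9
= 63

63


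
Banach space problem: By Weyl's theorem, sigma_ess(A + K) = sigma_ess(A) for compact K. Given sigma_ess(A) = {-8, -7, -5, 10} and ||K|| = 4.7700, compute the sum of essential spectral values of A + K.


By Weyl's theorem, the essential spectrum is invariant under compact perturbations.
sigma_ess(A + K) = sigma_ess(A) = {-8, -7, -5, 10}
Sum = -8 + -7 + -5 + 10 = -10

-10


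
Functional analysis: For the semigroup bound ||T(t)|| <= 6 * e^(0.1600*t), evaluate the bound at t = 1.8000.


||T(1.8000)|| <= 6 * exp(0.1600 * 1.8000)
= 6 * exp(0.2880)
= 6 * 1.3338
= 8.0025

8.0025


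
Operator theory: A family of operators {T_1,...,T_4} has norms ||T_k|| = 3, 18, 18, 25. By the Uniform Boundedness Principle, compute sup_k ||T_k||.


By the Uniform Boundedness Principle, the supremum of norms is finite.
sup_k ||T_k|| = max(3, 18, 18, 25) = 25

25


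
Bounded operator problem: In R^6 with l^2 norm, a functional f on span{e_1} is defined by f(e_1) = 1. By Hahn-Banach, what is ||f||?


The norm of f is given by ||f|| = sup_{||x||=1} |f(x)|.
On span{e_1}, ||e_1|| = 1, so ||f|| = |f(e_1)| / ||e_1||
= |1| / 1 = 1.0000

1.0000


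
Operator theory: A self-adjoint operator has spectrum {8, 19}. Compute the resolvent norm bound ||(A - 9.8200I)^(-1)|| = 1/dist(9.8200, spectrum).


dist(9.8200, {8, 19}) = min(|9.8200 - 8|, |9.8200 - 19|)
= min(1.8200, 9.1800) = 1.8200
Resolvent bound = 1/1.8200 = 0.5495

0.5495


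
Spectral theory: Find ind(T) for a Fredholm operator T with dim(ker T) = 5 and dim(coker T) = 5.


The Fredholm index is defined as ind(T) = dim(ker T) - dim(coker T)
= 5 - 5
= 0

0


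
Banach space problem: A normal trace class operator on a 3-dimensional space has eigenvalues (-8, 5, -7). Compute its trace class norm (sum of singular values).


For a normal operator, singular values equal |eigenvalues|.
Trace norm = sum |lambda_i| = 8 + 5 + 7
= 20

20


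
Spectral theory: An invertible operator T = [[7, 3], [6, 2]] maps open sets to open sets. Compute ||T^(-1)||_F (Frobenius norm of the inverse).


det(T) = 7*2 - 3*6 = -4
T^(-1) = (1/-4) * [[2, -3], [-6, 7]] = [[-0.5000, 0.7500], [1.5000, -1.7500]]
||T^(-1)||_F^2 = (-0.5000)^2 + 0.7500^2 + 1.5000^2 + (-1.7500)^2 = 6.1250
||T^(-1)||_F = sqrt(6.1250) = 2.4749

2.4749


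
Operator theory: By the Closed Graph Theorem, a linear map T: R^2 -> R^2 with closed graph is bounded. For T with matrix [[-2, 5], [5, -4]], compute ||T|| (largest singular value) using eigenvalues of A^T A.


A^T A = [[29, -30], [-30, 41]]
trace(A^T A) = 70, det(A^T A) = 289
discriminant = 70^2 - 4*289 = 3744
Largest eigenvalue of A^T A = (trace + sqrt(disc))/2 = 65.5941
||T|| = sqrt(65.5941) = 8.0990

8.0990


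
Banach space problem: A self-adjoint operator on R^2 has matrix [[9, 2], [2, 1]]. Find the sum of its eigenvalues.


For a self-adjoint (symmetric) matrix, the eigenvalues are real.
The sum of eigenvalues equals the trace of the matrix.
trace = 9 + 1 = 10

10


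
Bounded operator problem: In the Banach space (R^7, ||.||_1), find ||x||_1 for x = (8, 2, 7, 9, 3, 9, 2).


The l^1 norm equals the sum of absolute values of all components.
||x||_1 = 8 + 2 + 7 + 9 + 3 + 9 + 2
= 40

40.0000


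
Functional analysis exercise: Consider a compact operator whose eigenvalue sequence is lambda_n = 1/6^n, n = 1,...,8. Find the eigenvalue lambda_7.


The eigenvalue formula gives lambda_7 = 1/6^7
= 1/279936
= 3.5722e-06

3.5722e-06


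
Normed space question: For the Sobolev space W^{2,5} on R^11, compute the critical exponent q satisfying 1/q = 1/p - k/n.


Using the Sobolev embedding formula: 1/q = 1/p - k/n
1/q = 1/5 - 2/11 = 1/55
q = 1/(1/55) = 55

55.0000


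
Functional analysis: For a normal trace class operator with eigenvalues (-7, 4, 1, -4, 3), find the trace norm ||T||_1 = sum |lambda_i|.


For a normal operator, singular values equal |eigenvalues|.
Trace norm = sum |lambda_i| = 7 + 4 + 1 + 4 + 3
= 19

19


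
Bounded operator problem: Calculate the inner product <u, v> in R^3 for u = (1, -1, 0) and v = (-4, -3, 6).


Computing the standard inner product <u, v> = sum u_i * v_i
= 1*-4 + -1*-3 + 0*6
= -4 + 3 + 0
= -1

-1


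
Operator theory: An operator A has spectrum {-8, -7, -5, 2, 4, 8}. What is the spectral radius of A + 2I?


Spectrum of A + 2I = {-6, -5, -3, 4, 6, 10}
Spectral radius = max |lambda| over the shifted spectrum
= max(6, 5, 3, 4, 6, 10) = 10

10


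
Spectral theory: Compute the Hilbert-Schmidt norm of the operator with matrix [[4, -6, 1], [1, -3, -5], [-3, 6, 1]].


The Hilbert-Schmidt norm is sqrt(sum of squares of all entries).
Sum of squares = 4^2 + (-6)^2 + 1^2 + 1^2 + (-3)^2 + (-5)^2 + (-3)^2 + 6^2 + 1^2
= 16 + 36 + 1 + 1 + 9 + 25 + 9 + 36 + 1 = 134
||T||_HS = sqrt(134) = 11.5758

11.5758


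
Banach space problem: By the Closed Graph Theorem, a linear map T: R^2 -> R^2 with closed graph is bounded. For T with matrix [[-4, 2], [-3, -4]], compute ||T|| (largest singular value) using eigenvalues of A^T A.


A^T A = [[25, 4], [4, 20]]
trace(A^T A) = 45, det(A^T A) = 484
discriminant = 45^2 - 4*484 = 89
Largest eigenvalue of A^T A = (trace + sqrt(disc))/2 = 27.2170
||T|| = sqrt(27.2170) = 5.2170

5.2170


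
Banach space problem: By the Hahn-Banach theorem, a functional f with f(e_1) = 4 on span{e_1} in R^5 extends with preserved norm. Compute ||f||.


The norm of f is given by ||f|| = sup_{||x||=1} |f(x)|.
On span{e_1}, ||e_1|| = 1, so ||f|| = |f(e_1)| / ||e_1||
= |4| / 1 = 4.0000

4.0000


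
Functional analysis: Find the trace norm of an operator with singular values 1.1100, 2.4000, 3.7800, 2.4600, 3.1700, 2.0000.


The nuclear norm is the sum of all singular values.
||T||_1 = 1.1100 + 2.4000 + 3.7800 + 2.4600 + 3.1700 + 2.0000
= 14.9200

14.9200


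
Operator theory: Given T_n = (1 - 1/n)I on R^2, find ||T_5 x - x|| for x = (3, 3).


T_5 x - x = (1 - 1/5)x - x = -x/5
||x|| = sqrt(18) = 4.2426
||T_5 x - x|| = ||x||/5 = 4.2426/5 = 0.8485

0.8485


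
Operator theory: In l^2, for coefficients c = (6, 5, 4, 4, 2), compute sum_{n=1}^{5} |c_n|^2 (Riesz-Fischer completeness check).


sum |c_n|^2 = 6^2 + 5^2 + 4^2 + 4^2 + 2^2
= 36 + 25 + 16 + 16 + 4
= 97

97


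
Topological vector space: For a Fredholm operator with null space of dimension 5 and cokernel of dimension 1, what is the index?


The Fredholm index is defined as ind(T) = dim(ker T) - dim(coker T)
= 5 - 1
= 4

4


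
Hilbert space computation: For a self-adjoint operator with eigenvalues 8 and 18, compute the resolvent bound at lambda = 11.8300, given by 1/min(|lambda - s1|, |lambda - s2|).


dist(11.8300, {8, 18}) = min(|11.8300 - 8|, |11.8300 - 18|)
= min(3.8300, 6.1700) = 3.8300
Resolvent bound = 1/3.8300 = 0.2611

0.2611


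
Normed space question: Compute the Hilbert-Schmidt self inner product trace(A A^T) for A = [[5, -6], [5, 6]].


trace(A * A^T) = sum of squares of all entries
= 5^2 + (-6)^2 + 5^2 + 6^2
= 25 + 36 + 25 + 36
= 122

122


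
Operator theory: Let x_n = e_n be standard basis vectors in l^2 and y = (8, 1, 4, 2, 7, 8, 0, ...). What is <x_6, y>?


x_6 = e_6 is the standard basis vector with 1 in position 6.
<x_6, y> = y_6 = 8
As n -> infinity, <x_n, y> -> 0, confirming weak convergence of (x_n) to 0.

8


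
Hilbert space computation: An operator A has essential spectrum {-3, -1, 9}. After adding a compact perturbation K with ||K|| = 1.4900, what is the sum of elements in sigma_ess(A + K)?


By Weyl's theorem, the essential spectrum is invariant under compact perturbations.
sigma_ess(A + K) = sigma_ess(A) = {-3, -1, 9}
Sum = -3 + -1 + 9 = 5

5


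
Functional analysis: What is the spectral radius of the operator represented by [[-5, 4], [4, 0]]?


For a 2x2 matrix, eigenvalues satisfy lambda^2 - (trace)*lambda + det = 0
trace = -5 + 0 = -5
det = -5*0 - 4*4 = -16
discriminant = (-5)^2 - 4*(-16) = 89
spectral radius = max |eigenvalue| = 7.2170

7.2170


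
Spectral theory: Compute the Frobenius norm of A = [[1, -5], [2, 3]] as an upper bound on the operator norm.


||A||_F^2 = sum a_ij^2
= 1^2 + (-5)^2 + 2^2 + 3^2
= 1 + 25 + 4 + 9 = 39
||A||_F = sqrt(39) = 6.2450

6.2450


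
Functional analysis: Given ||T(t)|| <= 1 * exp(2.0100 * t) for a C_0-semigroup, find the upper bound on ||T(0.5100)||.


||T(0.5100)|| <= 1 * exp(2.0100 * 0.5100)
= 1 * exp(1.0251)
= 1 * 2.7874
= 2.7874

2.7874


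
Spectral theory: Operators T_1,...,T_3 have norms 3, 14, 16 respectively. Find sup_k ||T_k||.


By the Uniform Boundedness Principle, the supremum of norms is finite.
sup_k ||T_k|| = max(3, 14, 16) = 16

16


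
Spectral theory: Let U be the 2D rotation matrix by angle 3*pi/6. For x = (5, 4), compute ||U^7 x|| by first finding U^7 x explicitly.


U is a rotation by theta = 3*pi/6
U^7 = rotation by 7*theta = 21*pi/6 = 9*pi/6 (mod 2*pi)
cos(9*pi/6) = 0.0000, sin(9*pi/6) = -1.0000
U^7 x = (0.0000 * 5 - -1.0000 * 4, -1.0000 * 5 + 0.0000 * 4)
= (4.0000, -5.0000)
||U^7 x|| = sqrt(4.0000^2 + (-5.0000)^2) = sqrt(41.0000) = 6.4031

6.4031


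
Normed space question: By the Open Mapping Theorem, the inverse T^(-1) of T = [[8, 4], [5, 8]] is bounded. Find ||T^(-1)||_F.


det(T) = 8*8 - 4*5 = 44
T^(-1) = (1/44) * [[8, -4], [-5, 8]] = [[0.1818, -0.0909], [-0.1136, 0.1818]]
||T^(-1)||_F^2 = 0.1818^2 + (-0.0909)^2 + (-0.1136)^2 + 0.1818^2 = 0.0873
||T^(-1)||_F = sqrt(0.0873) = 0.2955

0.2955


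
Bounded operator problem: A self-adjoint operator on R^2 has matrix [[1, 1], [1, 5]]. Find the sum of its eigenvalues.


For a self-adjoint (symmetric) matrix, the eigenvalues are real.
The sum of eigenvalues equals the trace of the matrix.
trace = 1 + 5 = 6

6


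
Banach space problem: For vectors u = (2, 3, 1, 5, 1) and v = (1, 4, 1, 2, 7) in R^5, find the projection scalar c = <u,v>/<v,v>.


Computing <u,v> = 2*1 + 3*4 + 1*1 + 5*2 + 1*7 = 32
Computing <v,v> = 1^2 + 4^2 + 1^2 + 2^2 + 7^2 = 71
Projection coefficient = 32/71 = 0.4507

0.4507


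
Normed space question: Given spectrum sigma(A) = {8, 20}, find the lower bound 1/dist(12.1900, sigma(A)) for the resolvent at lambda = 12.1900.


dist(12.1900, {8, 20}) = min(|12.1900 - 8|, |12.1900 - 20|)
= min(4.1900, 7.8100) = 4.1900
Resolvent bound = 1/4.1900 = 0.2387

0.2387


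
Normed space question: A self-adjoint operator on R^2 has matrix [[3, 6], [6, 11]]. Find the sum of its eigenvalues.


For a self-adjoint (symmetric) matrix, the eigenvalues are real.
The sum of eigenvalues equals the trace of the matrix.
trace = 3 + 11 = 14

14


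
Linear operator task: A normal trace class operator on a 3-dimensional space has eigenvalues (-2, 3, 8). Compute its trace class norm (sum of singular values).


For a normal operator, singular values equal |eigenvalues|.
Trace norm = sum |lambda_i| = 2 + 3 + 8
= 13

13


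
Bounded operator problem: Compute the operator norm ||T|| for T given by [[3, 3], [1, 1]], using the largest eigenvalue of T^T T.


A^T A = [[10, 10], [10, 10]]
trace(A^T A) = 20, det(A^T A) = 0
discriminant = 20^2 - 4*0 = 400
Largest eigenvalue of A^T A = (trace + sqrt(disc))/2 = 20.0000
||T|| = sqrt(20.0000) = 4.4721

4.4721


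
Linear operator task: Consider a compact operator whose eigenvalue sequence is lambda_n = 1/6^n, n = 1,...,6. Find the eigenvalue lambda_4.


The eigenvalue formula gives lambda_4 = 1/6^4
= 1/1296
= 7.7160e-04

7.7160e-04


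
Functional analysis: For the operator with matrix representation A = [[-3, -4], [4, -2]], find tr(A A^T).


trace(A * A^T) = sum of squares of all entries
= (-3)^2 + (-4)^2 + 4^2 + (-2)^2
= 9 + 16 + 16 + 4
= 45

45


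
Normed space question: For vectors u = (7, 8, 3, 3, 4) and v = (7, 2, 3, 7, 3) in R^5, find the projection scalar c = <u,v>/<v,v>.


Computing <u,v> = 7*7 + 8*2 + 3*3 + 3*7 + 4*3 = 107
Computing <v,v> = 7^2 + 2^2 + 3^2 + 7^2 + 3^2 = 120
Projection coefficient = 107/120 = 0.8917

0.8917


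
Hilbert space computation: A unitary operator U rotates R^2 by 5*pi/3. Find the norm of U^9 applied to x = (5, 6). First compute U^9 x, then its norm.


U is a rotation by theta = 5*pi/3
U^9 = rotation by 9*theta = 45*pi/3 = 3*pi/3 (mod 2*pi)
cos(3*pi/3) = -1.0000, sin(3*pi/3) = 0.0000
U^9 x = (-1.0000 * 5 - 0.0000 * 6, 0.0000 * 5 + -1.0000 * 6)
= (-5.0000, -6.0000)
||U^9 x|| = sqrt((-5.0000)^2 + (-6.0000)^2) = sqrt(61.0000) = 7.8102

7.8102


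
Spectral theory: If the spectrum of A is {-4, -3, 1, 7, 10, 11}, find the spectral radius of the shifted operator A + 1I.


Spectrum of A + 1I = {-3, -2, 2, 8, 11, 12}
Spectral radius = max |lambda| over the shifted spectrum
= max(3, 2, 2, 8, 11, 12) = 12

12


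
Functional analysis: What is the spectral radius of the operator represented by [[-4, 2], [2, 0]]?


For a 2x2 matrix, eigenvalues satisfy lambda^2 - (trace)*lambda + det = 0
trace = -4 + 0 = -4
det = -4*0 - 2*2 = -4
discriminant = (-4)^2 - 4*(-4) = 32
spectral radius = max |eigenvalue| = 4.8284

4.8284
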